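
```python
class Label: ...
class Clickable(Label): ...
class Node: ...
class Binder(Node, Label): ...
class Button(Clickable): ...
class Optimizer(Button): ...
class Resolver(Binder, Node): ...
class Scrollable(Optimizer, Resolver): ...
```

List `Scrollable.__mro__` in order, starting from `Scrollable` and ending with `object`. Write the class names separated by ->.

Scrollable -> Optimizer -> Button -> Clickable -> Resolver -> Binder -> Node -> Label -> object

L[Scrollable] = Scrollable + merge(L[Optimizer], L[Resolver], [Optimizer Resolver])
  take Optimizer:  [Optimizer Button Clickable Label object] + [Resolver Binder Node Label object] + [Optimizer Resolver]
  take Button:  [Button Clickable Label object] + [Resolver Binder Node Label object] + [Resolver]
  take Clickable:  [Clickable Label object] + [Resolver Binder Node Label object] + [Resolver]
  take Resolver:  [Label object] + [Resolver Binder Node Label object] + [Resolver]
  take Binder:  [Label object] + [Binder Node Label object]
  take Node:  [Label object] + [Node Label object]
  take Label:  [Label object] + [Label object]
  take object:  [object] + [object]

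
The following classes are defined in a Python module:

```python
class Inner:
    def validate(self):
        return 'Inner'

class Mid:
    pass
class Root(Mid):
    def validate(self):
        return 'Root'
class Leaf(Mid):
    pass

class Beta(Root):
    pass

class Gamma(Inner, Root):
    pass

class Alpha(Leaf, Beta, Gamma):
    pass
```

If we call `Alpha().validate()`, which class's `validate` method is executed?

Inner

L[Alpha] = Alpha + merge(L[Leaf], L[Beta], L[Gamma], [Leaf Beta Gamma])
  take Leaf:  [Leaf Mid object] + [Beta Root Mid object] + [Gamma Inner Root Mid object] + [Leaf Beta Gamma]
  take Beta:  [Mid object] + [Beta Root Mid object] + [Gamma Inner Root Mid object] + [Beta Gamma]
  take Gamma:  [Mid object] + [Root Mid object] + [Gamma Inner Root Mid object] + [Gamma]
  take Inner:  [Mid object] + [Root Mid object] + [Inner Root Mid object]
  take Root:  [Mid object] + [Root Mid object] + [Root Mid object]
  take Mid:  [Mid object] + [Mid object] + [Mid object]
  take object:  [object] + [object] + [object]
MRO: Alpha Leaf Beta Gamma Inner Root Mid object
validate is defined in: Inner, Root. First along the MRO is Inner.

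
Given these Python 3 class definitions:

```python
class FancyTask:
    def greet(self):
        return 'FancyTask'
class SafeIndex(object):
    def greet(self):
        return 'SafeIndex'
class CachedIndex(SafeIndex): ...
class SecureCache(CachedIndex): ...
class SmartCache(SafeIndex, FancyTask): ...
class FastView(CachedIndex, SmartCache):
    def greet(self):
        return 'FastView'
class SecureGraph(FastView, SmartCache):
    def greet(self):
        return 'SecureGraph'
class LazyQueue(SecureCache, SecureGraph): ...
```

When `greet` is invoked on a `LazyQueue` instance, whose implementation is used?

L[LazyQueue] = LazyQueue + merge(L[SecureCache], L[SecureGraph], [SecureCache SecureGraph])
  take SecureCache:  [SecureCache CachedIndex SafeIndex object] + [SecureGraph FastView CachedIndex SmartCache SafeIndex FancyTask object] + [SecureCache SecureGraph]
  take SecureGraph:  [CachedIndex SafeIndex object] + [SecureGraph FastView CachedIndex SmartCache SafeIndex FancyTask object] + [SecureGraph]
  take FastView:  [CachedIndex SafeIndex object] + [FastView CachedIndex SmartCache SafeIndex FancyTask object]
  take CachedIndex:  [CachedIndex SafeIndex object] + [CachedIndex SmartCache SafeIndex FancyTask object]
  take SmartCache:  [SafeIndex object] + [SmartCache SafeIndex FancyTask object]
  take SafeIndex:  [SafeIndex object] + [SafeIndex FancyTask object]
  take FancyTask:  [object] + [FancyTask object]
  take object:  [object] + [object]
MRO: LazyQueue SecureCache SecureGraph FastView CachedIndex SmartCache SafeIndex FancyTask object
greet is defined in: FancyTask, FastView, SafeIndex, SecureGraph. First along the MRO is SecureGraph.

SecureGraph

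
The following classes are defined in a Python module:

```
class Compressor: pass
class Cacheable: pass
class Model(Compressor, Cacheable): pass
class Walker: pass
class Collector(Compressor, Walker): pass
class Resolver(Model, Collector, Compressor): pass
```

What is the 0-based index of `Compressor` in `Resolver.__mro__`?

L[Resolver] = Resolver + merge(L[Model], L[Collector], L[Compressor], [Model Collector Compressor])
  take Model:  [Model Compressor Cacheable object] + [Collector Compressor Walker object] + [Compressor object] + [Model Collector Compressor]
  take Collector:  [Compressor Cacheable object] + [Collector Compressor Walker object] + [Compressor object] + [Collector Compressor]
  take Compressor:  [Compressor Cacheable object] + [Compressor Walker object] + [Compressor object] + [Compressor]
  take Cacheable:  [Cacheable object] + [Walker object] + [object]
  take Walker:  [object] + [Walker object] + [object]
  take object:  [object] + [object] + [object]
MRO: Resolver Model Collector Compressor Cacheable Walker object
Compressor sits at index 3.

3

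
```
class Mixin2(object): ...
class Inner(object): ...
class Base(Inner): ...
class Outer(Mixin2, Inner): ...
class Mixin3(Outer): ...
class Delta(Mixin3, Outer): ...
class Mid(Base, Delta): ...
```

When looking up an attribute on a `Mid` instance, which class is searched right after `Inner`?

L[Mid] = Mid + merge(L[Base], L[Delta], [Base Delta])
  take Base:  [Base Inner object] + [Delta Mixin3 Outer Mixin2 Inner object] + [Base Delta]
  take Delta:  [Inner object] + [Delta Mixin3 Outer Mixin2 Inner object] + [Delta]
  take Mixin3:  [Inner object] + [Mixin3 Outer Mixin2 Inner object]
  take Outer:  [Inner object] + [Outer Mixin2 Inner object]
  take Mixin2:  [Inner object] + [Mixin2 Inner object]
  take Inner:  [Inner object] + [Inner object]
  take object:  [object] + [object]
MRO: Mid Base Delta Mixin3 Outer Mixin2 Inner object
Inner is at position 6; next is object.

object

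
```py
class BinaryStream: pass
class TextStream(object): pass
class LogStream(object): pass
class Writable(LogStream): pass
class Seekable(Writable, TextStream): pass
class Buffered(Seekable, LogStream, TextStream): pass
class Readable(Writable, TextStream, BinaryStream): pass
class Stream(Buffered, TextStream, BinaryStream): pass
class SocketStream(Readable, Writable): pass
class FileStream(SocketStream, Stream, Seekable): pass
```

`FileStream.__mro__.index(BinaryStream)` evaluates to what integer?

9

L[FileStream] = FileStream + merge(L[SocketStream], L[Stream], L[Seekable], [SocketStream Stream Seekable])
  take SocketStream:  [SocketStream Readable Writable LogStream TextStream BinaryStream object] + [Stream Buffered Seekable Writable LogStream TextStream BinaryStream object] + [Seekable Writable LogStream TextStream object] + [SocketStream Stream Seekable]
  take Readable:  [Readable Writable LogStream TextStream BinaryStream object] + [Stream Buffered Seekable Writable LogStream TextStream BinaryStream object] + [Seekable Writable LogStream TextStream object] + [Stream Seekable]
  take Stream:  [Writable LogStream TextStream BinaryStream object] + [Stream Buffered Seekable Writable LogStream TextStream BinaryStream object] + [Seekable Writable LogStream TextStream object] + [Stream Seekable]
  take Buffered:  [Writable LogStream TextStream BinaryStream object] + [Buffered Seekable Writable LogStream TextStream BinaryStream object] + [Seekable Writable LogStream TextStream object] + [Seekable]
  take Seekable:  [Writable LogStream TextStream BinaryStream object] + [Seekable Writable LogStream TextStream BinaryStream object] + [Seekable Writable LogStream TextStream object] + [Seekable]
  take Writable:  [Writable LogStream TextStream BinaryStream object] + [Writable LogStream TextStream BinaryStream object] + [Writable LogStream TextStream object]
  take LogStream:  [LogStream TextStream BinaryStream object] + [LogStream TextStream BinaryStream object] + [LogStream TextStream object]
  take TextStream:  [TextStream BinaryStream object] + [TextStream BinaryStream object] + [TextStream object]
  take BinaryStream:  [BinaryStream object] + [BinaryStream object] + [object]
  take object:  [object] + [object] + [object]
MRO: FileStream SocketStream Readable Stream Buffered Seekable Writable LogStream TextStream BinaryStream object
BinaryStream sits at index 9.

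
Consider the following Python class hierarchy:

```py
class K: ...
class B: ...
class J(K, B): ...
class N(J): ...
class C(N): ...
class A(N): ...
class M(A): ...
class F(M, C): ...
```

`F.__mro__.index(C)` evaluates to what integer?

3

L[F] = F + merge(L[M], L[C], [M C])
  take M:  [M A N J K B object] + [C N J K B object] + [M C]
  take A:  [A N J K B object] + [C N J K B object] + [C]
  take C:  [N J K B object] + [C N J K B object] + [C]
  take N:  [N J K B object] + [N J K B object]
  take J:  [J K B object] + [J K B object]
  take K:  [K B object] + [K B object]
  take B:  [B object] + [B object]
  take object:  [object] + [object]
MRO: F M A C N J K B object
C sits at index 3.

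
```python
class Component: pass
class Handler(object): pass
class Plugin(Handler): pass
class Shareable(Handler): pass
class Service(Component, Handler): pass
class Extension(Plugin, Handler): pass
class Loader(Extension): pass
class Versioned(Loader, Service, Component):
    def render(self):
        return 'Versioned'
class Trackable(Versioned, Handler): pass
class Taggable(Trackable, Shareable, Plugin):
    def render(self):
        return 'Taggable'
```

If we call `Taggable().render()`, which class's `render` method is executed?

Taggable

L[Taggable] = Taggable + merge(L[Trackable], L[Shareable], L[Plugin], [Trackable Shareable Plugin])
  take Trackable:  [Trackable Versioned Loader Extension Plugin Service Component Handler object] + [Shareable Handler object] + [Plugin Handler object] + [Trackable Shareable Plugin]
  take Versioned:  [Versioned Loader Extension Plugin Service Component Handler object] + [Shareable Handler object] + [Plugin Handler object] + [Shareable Plugin]
  take Loader:  [Loader Extension Plugin Service Component Handler object] + [Shareable Handler object] + [Plugin Handler object] + [Shareable Plugin]
  take Extension:  [Extension Plugin Service Component Handler object] + [Shareable Handler object] + [Plugin Handler object] + [Shareable Plugin]
  take Shareable:  [Plugin Service Component Handler object] + [Shareable Handler object] + [Plugin Handler object] + [Shareable Plugin]
  take Plugin:  [Plugin Service Component Handler object] + [Handler object] + [Plugin Handler object] + [Plugin]
  take Service:  [Service Component Handler object] + [Handler object] + [Handler object]
  take Component:  [Component Handler object] + [Handler object] + [Handler object]
  take Handler:  [Handler object] + [Handler object] + [Handler object]
  take object:  [object] + [object] + [object]
MRO: Taggable Trackable Versioned Loader Extension Shareable Plugin Service Component Handler object
render is defined in: Taggable, Versioned. First along the MRO is Taggable.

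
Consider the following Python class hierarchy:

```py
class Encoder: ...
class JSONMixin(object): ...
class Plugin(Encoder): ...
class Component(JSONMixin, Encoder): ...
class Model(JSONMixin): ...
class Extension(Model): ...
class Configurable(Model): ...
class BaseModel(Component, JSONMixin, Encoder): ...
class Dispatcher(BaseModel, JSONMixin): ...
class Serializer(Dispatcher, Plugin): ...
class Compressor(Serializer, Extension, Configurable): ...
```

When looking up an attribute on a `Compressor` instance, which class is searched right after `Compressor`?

Serializer

L[Compressor] = Compressor + merge(L[Serializer], L[Extension], L[Configurable], [Serializer Extension Configurable])
  take Serializer:  [Serializer Dispatcher BaseModel Component JSONMixin Plugin Encoder object] + [Extension Model JSONMixin object] + [Configurable Model JSONMixin object] + [Serializer Extension Configurable]
  take Dispatcher:  [Dispatcher BaseModel Component JSONMixin Plugin Encoder object] + [Extension Model JSONMixin object] + [Configurable Model JSONMixin object] + [Extension Configurable]
  take BaseModel:  [BaseModel Component JSONMixin Plugin Encoder object] + [Extension Model JSONMixin object] + [Configurable Model JSONMixin object] + [Extension Configurable]
  take Component:  [Component JSONMixin Plugin Encoder object] + [Extension Model JSONMixin object] + [Configurable Model JSONMixin object] + [Extension Configurable]
  take Extension:  [JSONMixin Plugin Encoder object] + [Extension Model JSONMixin object] + [Configurable Model JSONMixin object] + [Extension Configurable]
  take Configurable:  [JSONMixin Plugin Encoder object] + [Model JSONMixin object] + [Configurable Model JSONMixin object] + [Configurable]
  take Model:  [JSONMixin Plugin Encoder object] + [Model JSONMixin object] + [Model JSONMixin object]
  take JSONMixin:  [JSONMixin Plugin Encoder object] + [JSONMixin object] + [JSONMixin object]
  take Plugin:  [Plugin Encoder object] + [object] + [object]
  take Encoder:  [Encoder object] + [object] + [object]
  take object:  [object] + [object] + [object]
MRO: Compressor Serializer Dispatcher BaseModel Component Extension Configurable Model JSONMixin Plugin Encoder object
Compressor is at position 0; next is Serializer.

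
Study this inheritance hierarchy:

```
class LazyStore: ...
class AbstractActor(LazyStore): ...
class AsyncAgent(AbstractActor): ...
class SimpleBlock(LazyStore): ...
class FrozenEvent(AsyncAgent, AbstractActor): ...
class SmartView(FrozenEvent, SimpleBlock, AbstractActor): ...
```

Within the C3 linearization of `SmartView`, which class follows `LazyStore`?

L[SmartView] = SmartView + merge(L[FrozenEvent], L[SimpleBlock], L[AbstractActor], [FrozenEvent SimpleBlock AbstractActor])
  take FrozenEvent:  [FrozenEvent AsyncAgent AbstractActor LazyStore object] + [SimpleBlock LazyStore object] + [AbstractActor LazyStore object] + [FrozenEvent SimpleBlock AbstractActor]
  take AsyncAgent:  [AsyncAgent AbstractActor LazyStore object] + [SimpleBlock LazyStore object] + [AbstractActor LazyStore object] + [SimpleBlock AbstractActor]
  take SimpleBlock:  [AbstractActor LazyStore object] + [SimpleBlock LazyStore object] + [AbstractActor LazyStore object] + [SimpleBlock AbstractActor]
  take AbstractActor:  [AbstractActor LazyStore object] + [LazyStore object] + [AbstractActor LazyStore object] + [AbstractActor]
  take LazyStore:  [LazyStore object] + [LazyStore object] + [LazyStore object]
  take object:  [object] + [object] + [object]
MRO: SmartView FrozenEvent AsyncAgent SimpleBlock AbstractActor LazyStore object
LazyStore is at position 5; next is object.

object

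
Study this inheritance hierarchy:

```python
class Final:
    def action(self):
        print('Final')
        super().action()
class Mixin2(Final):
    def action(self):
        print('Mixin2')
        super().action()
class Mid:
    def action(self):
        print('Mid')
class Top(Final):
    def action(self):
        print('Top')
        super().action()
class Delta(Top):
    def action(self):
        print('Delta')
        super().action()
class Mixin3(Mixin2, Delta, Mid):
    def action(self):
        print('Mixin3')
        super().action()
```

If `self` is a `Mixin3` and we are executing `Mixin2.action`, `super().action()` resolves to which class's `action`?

Delta

L[Mixin3] = Mixin3 + merge(L[Mixin2], L[Delta], L[Mid], [Mixin2 Delta Mid])
  take Mixin2:  [Mixin2 Final object] + [Delta Top Final object] + [Mid object] + [Mixin2 Delta Mid]
  take Delta:  [Final object] + [Delta Top Final object] + [Mid object] + [Delta Mid]
  take Top:  [Final object] + [Top Final object] + [Mid object] + [Mid]
  take Final:  [Final object] + [Final object] + [Mid object] + [Mid]
  take Mid:  [object] + [object] + [Mid object] + [Mid]
  take object:  [object] + [object] + [object]
MRO: Mixin3 Mixin2 Delta Top Final Mid object
super() in Mixin2.action on a Mixin3 instance goes to the class after Mixin2 in Mixin3's MRO: Delta.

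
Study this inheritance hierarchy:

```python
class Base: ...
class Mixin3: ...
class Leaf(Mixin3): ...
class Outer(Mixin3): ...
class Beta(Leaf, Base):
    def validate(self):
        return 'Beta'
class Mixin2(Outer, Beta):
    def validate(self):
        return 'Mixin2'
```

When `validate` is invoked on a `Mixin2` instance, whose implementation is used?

Mixin2

L[Mixin2] = Mixin2 + merge(L[Outer], L[Beta], [Outer Beta])
  take Outer:  [Outer Mixin3 object] + [Beta Leaf Mixin3 Base object] + [Outer Beta]
  take Beta:  [Mixin3 object] + [Beta Leaf Mixin3 Base object] + [Beta]
  take Leaf:  [Mixin3 object] + [Leaf Mixin3 Base object]
  take Mixin3:  [Mixin3 object] + [Mixin3 Base object]
  take Base:  [object] + [Base object]
  take object:  [object] + [object]
MRO: Mixin2 Outer Beta Leaf Mixin3 Base object
validate is defined in: Beta, Mixin2. First along the MRO is Mixin2.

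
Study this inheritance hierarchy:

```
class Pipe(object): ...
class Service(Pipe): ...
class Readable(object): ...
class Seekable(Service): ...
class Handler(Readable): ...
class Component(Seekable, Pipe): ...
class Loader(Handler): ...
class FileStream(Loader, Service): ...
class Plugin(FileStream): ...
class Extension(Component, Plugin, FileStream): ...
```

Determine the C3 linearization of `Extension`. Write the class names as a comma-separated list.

L[Extension] = Extension + merge(L[Component], L[Plugin], L[FileStream], [Component Plugin FileStream])
  take Component:  [Component Seekable Service Pipe object] + [Plugin FileStream Loader Handler Readable Service Pipe object] + [FileStream Loader Handler Readable Service Pipe object] + [Component Plugin FileStream]
  take Seekable:  [Seekable Service Pipe object] + [Plugin FileStream Loader Handler Readable Service Pipe object] + [FileStream Loader Handler Readable Service Pipe object] + [Plugin FileStream]
  take Plugin:  [Service Pipe object] + [Plugin FileStream Loader Handler Readable Service Pipe object] + [FileStream Loader Handler Readable Service Pipe object] + [Plugin FileStream]
  take FileStream:  [Service Pipe object] + [FileStream Loader Handler Readable Service Pipe object] + [FileStream Loader Handler Readable Service Pipe object] + [FileStream]
  take Loader:  [Service Pipe object] + [Loader Handler Readable Service Pipe object] + [Loader Handler Readable Service Pipe object]
  take Handler:  [Service Pipe object] + [Handler Readable Service Pipe object] + [Handler Readable Service Pipe object]
  take Readable:  [Service Pipe object] + [Readable Service Pipe object] + [Readable Service Pipe object]
  take Service:  [Service Pipe object] + [Service Pipe object] + [Service Pipe object]
  take Pipe:  [Pipe object] + [Pipe object] + [Pipe object]
  take object:  [object] + [object] + [object]

Extension, Component, Seekable, Plugin, FileStream, Loader, Handler, Readable, Service, Pipe, object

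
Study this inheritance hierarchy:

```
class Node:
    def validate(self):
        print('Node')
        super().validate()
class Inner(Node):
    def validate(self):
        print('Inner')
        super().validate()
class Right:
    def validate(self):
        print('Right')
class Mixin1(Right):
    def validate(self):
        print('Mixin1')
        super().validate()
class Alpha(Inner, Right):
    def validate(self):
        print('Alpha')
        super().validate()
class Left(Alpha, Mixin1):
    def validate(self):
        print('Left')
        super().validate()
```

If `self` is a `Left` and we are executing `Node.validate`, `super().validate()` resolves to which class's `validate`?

Mixin1

L[Left] = Left + merge(L[Alpha], L[Mixin1], [Alpha Mixin1])
  take Alpha:  [Alpha Inner Node Right object] + [Mixin1 Right object] + [Alpha Mixin1]
  take Inner:  [Inner Node Right object] + [Mixin1 Right object] + [Mixin1]
  take Node:  [Node Right object] + [Mixin1 Right object] + [Mixin1]
  take Mixin1:  [Right object] + [Mixin1 Right object] + [Mixin1]
  take Right:  [Right object] + [Right object]
  take object:  [object] + [object]
MRO: Left Alpha Inner Node Mixin1 Right object
super() in Node.validate on a Left instance goes to the class after Node in Left's MRO: Mixin1.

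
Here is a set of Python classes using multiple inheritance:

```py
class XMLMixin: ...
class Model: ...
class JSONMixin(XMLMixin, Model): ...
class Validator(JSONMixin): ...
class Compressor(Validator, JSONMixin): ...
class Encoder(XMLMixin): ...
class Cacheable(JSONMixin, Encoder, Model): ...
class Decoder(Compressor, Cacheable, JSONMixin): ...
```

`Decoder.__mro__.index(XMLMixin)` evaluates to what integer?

L[Decoder] = Decoder + merge(L[Compressor], L[Cacheable], L[JSONMixin], [Compressor Cacheable JSONMixin])
  take Compressor:  [Compressor Validator JSONMixin XMLMixin Model object] + [Cacheable JSONMixin Encoder XMLMixin Model object] + [JSONMixin XMLMixin Model object] + [Compressor Cacheable JSONMixin]
  take Validator:  [Validator JSONMixin XMLMixin Model object] + [Cacheable JSONMixin Encoder XMLMixin Model object] + [JSONMixin XMLMixin Model object] + [Cacheable JSONMixin]
  take Cacheable:  [JSONMixin XMLMixin Model object] + [Cacheable JSONMixin Encoder XMLMixin Model object] + [JSONMixin XMLMixin Model object] + [Cacheable JSONMixin]
  take JSONMixin:  [JSONMixin XMLMixin Model object] + [JSONMixin Encoder XMLMixin Model object] + [JSONMixin XMLMixin Model object] + [JSONMixin]
  take Encoder:  [XMLMixin Model object] + [Encoder XMLMixin Model object] + [XMLMixin Model object]
  take XMLMixin:  [XMLMixin Model object] + [XMLMixin Model object] + [XMLMixin Model object]
  take Model:  [Model object] + [Model object] + [Model object]
  take object:  [object] + [object] + [object]
MRO: Decoder Compressor Validator Cacheable JSONMixin Encoder XMLMixin Model object
XMLMixin sits at index 6.

6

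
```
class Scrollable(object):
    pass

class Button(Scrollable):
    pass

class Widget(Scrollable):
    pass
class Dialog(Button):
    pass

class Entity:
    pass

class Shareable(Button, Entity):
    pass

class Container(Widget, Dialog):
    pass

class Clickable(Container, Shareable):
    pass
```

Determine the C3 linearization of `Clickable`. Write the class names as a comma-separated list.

Clickable, Container, Widget, Dialog, Shareable, Button, Scrollable, Entity, object

L[Clickable] = Clickable + merge(L[Container], L[Shareable], [Container Shareable])
  take Container:  [Container Widget Dialog Button Scrollable object] + [Shareable Button Scrollable Entity object] + [Container Shareable]
  take Widget:  [Widget Dialog Button Scrollable object] + [Shareable Button Scrollable Entity object] + [Shareable]
  take Dialog:  [Dialog Button Scrollable object] + [Shareable Button Scrollable Entity object] + [Shareable]
  take Shareable:  [Button Scrollable object] + [Shareable Button Scrollable Entity object] + [Shareable]
  take Button:  [Button Scrollable object] + [Button Scrollable Entity object]
  take Scrollable:  [Scrollable object] + [Scrollable Entity object]
  take Entity:  [object] + [Entity object]
  take object:  [object] + [object]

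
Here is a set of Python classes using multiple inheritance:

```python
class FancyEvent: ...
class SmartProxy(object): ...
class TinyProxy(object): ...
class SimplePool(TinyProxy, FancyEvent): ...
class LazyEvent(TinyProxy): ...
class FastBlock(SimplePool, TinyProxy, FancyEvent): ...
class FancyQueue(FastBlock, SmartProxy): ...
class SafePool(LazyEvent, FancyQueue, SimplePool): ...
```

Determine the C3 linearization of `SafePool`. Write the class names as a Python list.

L[SafePool] = SafePool + merge(L[LazyEvent], L[FancyQueue], L[SimplePool], [LazyEvent FancyQueue SimplePool])
  take LazyEvent:  [LazyEvent TinyProxy object] + [FancyQueue FastBlock SimplePool TinyProxy FancyEvent SmartProxy object] + [SimplePool TinyProxy FancyEvent object] + [LazyEvent FancyQueue SimplePool]
  take FancyQueue:  [TinyProxy object] + [FancyQueue FastBlock SimplePool TinyProxy FancyEvent SmartProxy object] + [SimplePool TinyProxy FancyEvent object] + [FancyQueue SimplePool]
  take FastBlock:  [TinyProxy object] + [FastBlock SimplePool TinyProxy FancyEvent SmartProxy object] + [SimplePool TinyProxy FancyEvent object] + [SimplePool]
  take SimplePool:  [TinyProxy object] + [SimplePool TinyProxy FancyEvent SmartProxy object] + [SimplePool TinyProxy FancyEvent object] + [SimplePool]
  take TinyProxy:  [TinyProxy object] + [TinyProxy FancyEvent SmartProxy object] + [TinyProxy FancyEvent object]
  take FancyEvent:  [object] + [FancyEvent SmartProxy object] + [FancyEvent object]
  take SmartProxy:  [object] + [SmartProxy object] + [object]
  take object:  [object] + [object] + [object]

[SafePool, LazyEvent, FancyQueue, FastBlock, SimplePool, TinyProxy, FancyEvent, SmartProxy, object]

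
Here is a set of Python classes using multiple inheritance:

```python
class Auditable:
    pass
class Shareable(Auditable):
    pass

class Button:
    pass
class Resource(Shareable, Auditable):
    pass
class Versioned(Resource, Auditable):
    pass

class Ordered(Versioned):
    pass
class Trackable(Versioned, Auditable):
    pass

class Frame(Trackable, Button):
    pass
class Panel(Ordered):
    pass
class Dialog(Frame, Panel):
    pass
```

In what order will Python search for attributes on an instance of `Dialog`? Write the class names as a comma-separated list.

Dialog, Frame, Trackable, Panel, Ordered, Versioned, Resource, Shareable, Auditable, Button, object

L[Dialog] = Dialog + merge(L[Frame], L[Panel], [Frame Panel])
  take Frame:  [Frame Trackable Versioned Resource Shareable Auditable Button object] + [Panel Ordered Versioned Resource Shareable Auditable object] + [Frame Panel]
  take Trackable:  [Trackable Versioned Resource Shareable Auditable Button object] + [Panel Ordered Versioned Resource Shareable Auditable object] + [Panel]
  take Panel:  [Versioned Resource Shareable Auditable Button object] + [Panel Ordered Versioned Resource Shareable Auditable object] + [Panel]
  take Ordered:  [Versioned Resource Shareable Auditable Button object] + [Ordered Versioned Resource Shareable Auditable object]
  take Versioned:  [Versioned Resource Shareable Auditable Button object] + [Versioned Resource Shareable Auditable object]
  take Resource:  [Resource Shareable Auditable Button object] + [Resource Shareable Auditable object]
  take Shareable:  [Shareable Auditable Button object] + [Shareable Auditable object]
  take Auditable:  [Auditable Button object] + [Auditable object]
  take Button:  [Button object] + [object]
  take object:  [object] + [object]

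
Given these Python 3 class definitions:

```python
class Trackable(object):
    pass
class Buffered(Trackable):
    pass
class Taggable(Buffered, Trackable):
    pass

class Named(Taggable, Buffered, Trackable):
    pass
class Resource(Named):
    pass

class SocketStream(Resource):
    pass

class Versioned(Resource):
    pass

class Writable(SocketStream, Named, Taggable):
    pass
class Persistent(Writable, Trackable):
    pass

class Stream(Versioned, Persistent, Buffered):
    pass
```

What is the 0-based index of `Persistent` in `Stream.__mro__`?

L[Stream] = Stream + merge(L[Versioned], L[Persistent], L[Buffered], [Versioned Persistent Buffered])
  take Versioned:  [Versioned Resource Named Taggable Buffered Trackable object] + [Persistent Writable SocketStream Resource Named Taggable Buffered Trackable object] + [Buffered Trackable object] + [Versioned Persistent Buffered]
  take Persistent:  [Resource Named Taggable Buffered Trackable object] + [Persistent Writable SocketStream Resource Named Taggable Buffered Trackable object] + [Buffered Trackable object] + [Persistent Buffered]
  take Writable:  [Resource Named Taggable Buffered Trackable object] + [Writable SocketStream Resource Named Taggable Buffered Trackable object] + [Buffered Trackable object] + [Buffered]
  take SocketStream:  [Resource Named Taggable Buffered Trackable object] + [SocketStream Resource Named Taggable Buffered Trackable object] + [Buffered Trackable object] + [Buffered]
  take Resource:  [Resource Named Taggable Buffered Trackable object] + [Resource Named Taggable Buffered Trackable object] + [Buffered Trackable object] + [Buffered]
  take Named:  [Named Taggable Buffered Trackable object] + [Named Taggable Buffered Trackable object] + [Buffered Trackable object] + [Buffered]
  take Taggable:  [Taggable Buffered Trackable object] + [Taggable Buffered Trackable object] + [Buffered Trackable object] + [Buffered]
  take Buffered:  [Buffered Trackable object] + [Buffered Trackable object] + [Buffered Trackable object] + [Buffered]
  take Trackable:  [Trackable object] + [Trackable object] + [Trackable object]
  take object:  [object] + [object] + [object]
MRO: Stream Versioned Persistent Writable SocketStream Resource Named Taggable Buffered Trackable object
Persistent sits at index 2.

2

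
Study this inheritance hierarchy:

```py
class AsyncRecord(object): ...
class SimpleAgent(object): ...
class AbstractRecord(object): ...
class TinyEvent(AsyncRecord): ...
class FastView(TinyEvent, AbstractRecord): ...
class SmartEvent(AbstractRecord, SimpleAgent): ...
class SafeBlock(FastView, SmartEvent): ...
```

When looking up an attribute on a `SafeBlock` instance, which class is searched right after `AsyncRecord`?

SmartEvent

L[SafeBlock] = SafeBlock + merge(L[FastView], L[SmartEvent], [FastView SmartEvent])
  take FastView:  [FastView TinyEvent AsyncRecord AbstractRecord object] + [SmartEvent AbstractRecord SimpleAgent object] + [FastView SmartEvent]
  take TinyEvent:  [TinyEvent AsyncRecord AbstractRecord object] + [SmartEvent AbstractRecord SimpleAgent object] + [SmartEvent]
  take AsyncRecord:  [AsyncRecord AbstractRecord object] + [SmartEvent AbstractRecord SimpleAgent object] + [SmartEvent]
  take SmartEvent:  [AbstractRecord object] + [SmartEvent AbstractRecord SimpleAgent object] + [SmartEvent]
  take AbstractRecord:  [AbstractRecord object] + [AbstractRecord SimpleAgent object]
  take SimpleAgent:  [object] + [SimpleAgent object]
  take object:  [object] + [object]
MRO: SafeBlock FastView TinyEvent AsyncRecord SmartEvent AbstractRecord SimpleAgent object
AsyncRecord is at position 3; next is SmartEvent.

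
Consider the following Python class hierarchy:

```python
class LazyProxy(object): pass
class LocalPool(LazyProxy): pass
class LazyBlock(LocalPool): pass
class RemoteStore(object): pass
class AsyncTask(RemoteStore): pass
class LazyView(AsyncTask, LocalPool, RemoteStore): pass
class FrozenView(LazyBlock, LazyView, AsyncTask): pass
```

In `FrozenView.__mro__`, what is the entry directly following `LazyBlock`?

L[FrozenView] = FrozenView + merge(L[LazyBlock], L[LazyView], L[AsyncTask], [LazyBlock LazyView AsyncTask])
  take LazyBlock:  [LazyBlock LocalPool LazyProxy object] + [LazyView AsyncTask LocalPool RemoteStore LazyProxy object] + [AsyncTask RemoteStore object] + [LazyBlock LazyView AsyncTask]
  take LazyView:  [LocalPool LazyProxy object] + [LazyView AsyncTask LocalPool RemoteStore LazyProxy object] + [AsyncTask RemoteStore object] + [LazyView AsyncTask]
  take AsyncTask:  [LocalPool LazyProxy object] + [AsyncTask LocalPool RemoteStore LazyProxy object] + [AsyncTask RemoteStore object] + [AsyncTask]
  take LocalPool:  [LocalPool LazyProxy object] + [LocalPool RemoteStore LazyProxy object] + [RemoteStore object]
  take RemoteStore:  [LazyProxy object] + [RemoteStore LazyProxy object] + [RemoteStore object]
  take LazyProxy:  [LazyProxy object] + [LazyProxy object] + [object]
  take object:  [object] + [object] + [object]
MRO: FrozenView LazyBlock LazyView AsyncTask LocalPool RemoteStore LazyProxy object
LazyBlock is at position 1; next is LazyView.

LazyView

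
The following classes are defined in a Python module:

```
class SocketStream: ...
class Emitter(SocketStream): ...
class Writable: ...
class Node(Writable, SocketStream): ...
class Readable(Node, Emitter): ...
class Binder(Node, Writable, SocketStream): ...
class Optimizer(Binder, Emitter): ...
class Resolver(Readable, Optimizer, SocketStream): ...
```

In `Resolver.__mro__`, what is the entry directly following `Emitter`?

L[Resolver] = Resolver + merge(L[Readable], L[Optimizer], L[SocketStream], [Readable Optimizer SocketStream])
  take Readable:  [Readable Node Writable Emitter SocketStream object] + [Optimizer Binder Node Writable Emitter SocketStream object] + [SocketStream object] + [Readable Optimizer SocketStream]
  take Optimizer:  [Node Writable Emitter SocketStream object] + [Optimizer Binder Node Writable Emitter SocketStream object] + [SocketStream object] + [Optimizer SocketStream]
  take Binder:  [Node Writable Emitter SocketStream object] + [Binder Node Writable Emitter SocketStream object] + [SocketStream object] + [SocketStream]
  take Node:  [Node Writable Emitter SocketStream object] + [Node Writable Emitter SocketStream object] + [SocketStream object] + [SocketStream]
  take Writable:  [Writable Emitter SocketStream object] + [Writable Emitter SocketStream object] + [SocketStream object] + [SocketStream]
  take Emitter:  [Emitter SocketStream object] + [Emitter SocketStream object] + [SocketStream object] + [SocketStream]
  take SocketStream:  [SocketStream object] + [SocketStream object] + [SocketStream object] + [SocketStream]
  take object:  [object] + [object] + [object]
MRO: Resolver Readable Optimizer Binder Node Writable Emitter SocketStream object
Emitter is at position 6; next is SocketStream.

SocketStream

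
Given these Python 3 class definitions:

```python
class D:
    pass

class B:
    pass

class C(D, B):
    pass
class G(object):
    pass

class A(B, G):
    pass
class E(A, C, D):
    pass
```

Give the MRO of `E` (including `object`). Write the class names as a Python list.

[E, A, C, D, B, G, object]

L[E] = E + merge(L[A], L[C], L[D], [A C D])
  take A:  [A B G object] + [C D B object] + [D object] + [A C D]
  take C:  [B G object] + [C D B object] + [D object] + [C D]
  take D:  [B G object] + [D B object] + [D object] + [D]
  take B:  [B G object] + [B object] + [object]
  take G:  [G object] + [object] + [object]
  take object:  [object] + [object] + [object]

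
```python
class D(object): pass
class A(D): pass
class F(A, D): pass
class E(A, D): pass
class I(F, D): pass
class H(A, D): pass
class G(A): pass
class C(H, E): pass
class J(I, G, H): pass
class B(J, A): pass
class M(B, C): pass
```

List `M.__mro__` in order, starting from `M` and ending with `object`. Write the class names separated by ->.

M -> B -> J -> I -> F -> G -> C -> H -> E -> A -> D -> object

L[M] = M + merge(L[B], L[C], [B C])
  take B:  [B J I F G H A D object] + [C H E A D object] + [B C]
  take J:  [J I F G H A D object] + [C H E A D object] + [C]
  take I:  [I F G H A D object] + [C H E A D object] + [C]
  take F:  [F G H A D object] + [C H E A D object] + [C]
  take G:  [G H A D object] + [C H E A D object] + [C]
  take C:  [H A D object] + [C H E A D object] + [C]
  take H:  [H A D object] + [H E A D object]
  take E:  [A D object] + [E A D object]
  take A:  [A D object] + [A D object]
  take D:  [D object] + [D object]
  take object:  [object] + [object]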